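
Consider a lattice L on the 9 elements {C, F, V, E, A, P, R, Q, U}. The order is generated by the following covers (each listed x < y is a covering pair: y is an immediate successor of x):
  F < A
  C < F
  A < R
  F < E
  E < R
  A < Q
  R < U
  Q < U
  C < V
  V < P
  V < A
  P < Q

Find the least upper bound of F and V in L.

A

Common upper bounds of {F, V}: A, Q, R, U.
The least among these is A.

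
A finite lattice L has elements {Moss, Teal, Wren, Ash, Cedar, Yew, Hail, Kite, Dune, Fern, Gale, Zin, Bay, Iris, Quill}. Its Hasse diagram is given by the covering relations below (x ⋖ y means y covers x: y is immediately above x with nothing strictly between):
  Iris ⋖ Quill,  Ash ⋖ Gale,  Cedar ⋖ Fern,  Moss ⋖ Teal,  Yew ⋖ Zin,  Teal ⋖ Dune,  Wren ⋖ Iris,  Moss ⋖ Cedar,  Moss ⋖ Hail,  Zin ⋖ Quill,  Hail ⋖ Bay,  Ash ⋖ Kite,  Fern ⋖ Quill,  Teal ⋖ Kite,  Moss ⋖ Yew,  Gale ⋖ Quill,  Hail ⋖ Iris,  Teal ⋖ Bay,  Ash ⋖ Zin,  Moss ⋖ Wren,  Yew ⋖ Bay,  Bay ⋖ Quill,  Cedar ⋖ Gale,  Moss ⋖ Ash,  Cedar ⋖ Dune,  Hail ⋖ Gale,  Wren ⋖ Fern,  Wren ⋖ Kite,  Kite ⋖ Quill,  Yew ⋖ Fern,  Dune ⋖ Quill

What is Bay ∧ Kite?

Common lower bounds of {Bay, Kite}: Moss, Teal.
The greatest among these is Teal.

Teal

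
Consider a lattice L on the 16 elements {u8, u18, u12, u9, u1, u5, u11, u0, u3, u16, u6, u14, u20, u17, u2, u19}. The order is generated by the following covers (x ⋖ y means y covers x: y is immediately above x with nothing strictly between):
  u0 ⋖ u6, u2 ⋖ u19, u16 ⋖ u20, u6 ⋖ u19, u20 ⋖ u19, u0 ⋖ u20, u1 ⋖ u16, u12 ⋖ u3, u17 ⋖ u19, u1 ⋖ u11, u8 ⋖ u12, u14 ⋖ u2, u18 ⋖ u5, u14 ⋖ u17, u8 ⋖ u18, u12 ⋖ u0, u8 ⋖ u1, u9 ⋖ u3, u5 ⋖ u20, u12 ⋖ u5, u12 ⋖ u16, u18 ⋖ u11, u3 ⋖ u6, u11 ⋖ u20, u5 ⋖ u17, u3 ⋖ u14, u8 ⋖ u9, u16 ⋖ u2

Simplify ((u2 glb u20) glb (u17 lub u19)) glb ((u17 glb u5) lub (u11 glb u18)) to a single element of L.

u2 ∧ u20 = u16
u17 ∨ u19 = u19
u16 ∧ u19 = u16
u17 ∧ u5 = u5
u11 ∧ u18 = u18
u5 ∨ u18 = u5
u16 ∧ u5 = u12

u12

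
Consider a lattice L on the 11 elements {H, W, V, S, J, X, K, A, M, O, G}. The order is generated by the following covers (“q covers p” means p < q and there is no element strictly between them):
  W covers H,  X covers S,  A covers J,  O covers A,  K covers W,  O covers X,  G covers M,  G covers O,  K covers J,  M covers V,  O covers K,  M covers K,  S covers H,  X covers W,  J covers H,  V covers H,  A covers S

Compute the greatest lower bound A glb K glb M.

J

Common lower bounds of {A, K, M}: H, J.
The greatest among these is J.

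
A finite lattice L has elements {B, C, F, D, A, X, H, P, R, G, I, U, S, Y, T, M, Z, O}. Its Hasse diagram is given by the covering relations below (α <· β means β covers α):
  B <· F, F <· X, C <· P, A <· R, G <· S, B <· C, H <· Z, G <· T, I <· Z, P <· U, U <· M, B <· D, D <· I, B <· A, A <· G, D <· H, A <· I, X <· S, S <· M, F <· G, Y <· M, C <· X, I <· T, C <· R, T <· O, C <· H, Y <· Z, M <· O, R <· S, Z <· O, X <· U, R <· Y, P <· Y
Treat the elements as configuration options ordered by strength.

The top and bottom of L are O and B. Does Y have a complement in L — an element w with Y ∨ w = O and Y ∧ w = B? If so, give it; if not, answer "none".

For every candidate w, either Y ∨ w ≠ O or Y ∧ w ≠ B; no complement exists.

none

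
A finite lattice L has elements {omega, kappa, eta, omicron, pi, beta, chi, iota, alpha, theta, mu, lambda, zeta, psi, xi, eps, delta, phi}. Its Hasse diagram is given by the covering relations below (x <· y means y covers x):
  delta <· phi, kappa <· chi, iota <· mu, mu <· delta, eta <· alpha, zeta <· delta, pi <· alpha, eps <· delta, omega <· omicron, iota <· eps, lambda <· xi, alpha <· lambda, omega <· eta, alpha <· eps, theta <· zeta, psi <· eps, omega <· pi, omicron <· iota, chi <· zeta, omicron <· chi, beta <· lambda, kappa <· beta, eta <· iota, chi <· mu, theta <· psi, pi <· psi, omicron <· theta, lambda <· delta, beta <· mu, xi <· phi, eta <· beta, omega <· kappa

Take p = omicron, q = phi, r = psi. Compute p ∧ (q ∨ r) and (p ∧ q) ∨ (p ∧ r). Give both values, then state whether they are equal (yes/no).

omicron; omicron; yes

q ∨ r = phi, so p ∧ (q ∨ r) = omicron ∧ phi = omicron.
p ∧ q = omicron and p ∧ r = omicron, so (p ∧ q) ∨ (p ∧ r) = omicron ∨ omicron = omicron.
Equal: yes.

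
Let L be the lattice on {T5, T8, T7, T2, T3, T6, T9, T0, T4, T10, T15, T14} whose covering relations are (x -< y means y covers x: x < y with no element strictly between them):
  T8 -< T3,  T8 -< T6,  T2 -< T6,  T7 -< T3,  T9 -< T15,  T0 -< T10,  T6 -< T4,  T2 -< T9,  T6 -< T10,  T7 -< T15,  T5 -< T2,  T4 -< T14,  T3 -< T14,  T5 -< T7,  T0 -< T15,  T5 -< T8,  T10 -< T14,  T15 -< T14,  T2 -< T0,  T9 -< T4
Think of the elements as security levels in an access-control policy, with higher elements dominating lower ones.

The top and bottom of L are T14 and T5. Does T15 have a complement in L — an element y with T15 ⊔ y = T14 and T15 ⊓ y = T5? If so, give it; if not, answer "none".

T8

Need y with T15 ∨ y = T14 and T15 ∧ y = T5.
Checking each element gives: T8.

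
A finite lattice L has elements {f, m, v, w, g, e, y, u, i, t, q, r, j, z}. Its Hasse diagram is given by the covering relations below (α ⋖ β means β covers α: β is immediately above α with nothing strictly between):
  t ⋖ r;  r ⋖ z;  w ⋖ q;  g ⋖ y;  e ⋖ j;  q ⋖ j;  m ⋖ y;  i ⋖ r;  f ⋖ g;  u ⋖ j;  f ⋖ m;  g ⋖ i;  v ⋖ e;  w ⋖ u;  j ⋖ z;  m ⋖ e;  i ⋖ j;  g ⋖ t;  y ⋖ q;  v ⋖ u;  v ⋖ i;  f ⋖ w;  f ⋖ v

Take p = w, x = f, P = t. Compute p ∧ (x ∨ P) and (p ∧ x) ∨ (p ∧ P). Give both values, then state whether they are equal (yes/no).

x ∨ P = t, so p ∧ (x ∨ P) = w ∧ t = f.
p ∧ x = f and p ∧ P = f, so (p ∧ x) ∨ (p ∧ P) = f ∨ f = f.
Equal: yes.

f; f; yes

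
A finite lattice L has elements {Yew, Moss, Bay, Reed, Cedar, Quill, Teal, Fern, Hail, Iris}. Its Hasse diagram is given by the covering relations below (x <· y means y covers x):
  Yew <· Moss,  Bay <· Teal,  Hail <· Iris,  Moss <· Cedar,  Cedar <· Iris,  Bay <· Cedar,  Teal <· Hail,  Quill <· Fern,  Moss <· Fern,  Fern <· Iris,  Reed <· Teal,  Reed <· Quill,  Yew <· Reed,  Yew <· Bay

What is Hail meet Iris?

Hail

Common lower bounds of {Hail, Iris}: Bay, Hail, Reed, Teal, Yew.
The greatest among these is Hail.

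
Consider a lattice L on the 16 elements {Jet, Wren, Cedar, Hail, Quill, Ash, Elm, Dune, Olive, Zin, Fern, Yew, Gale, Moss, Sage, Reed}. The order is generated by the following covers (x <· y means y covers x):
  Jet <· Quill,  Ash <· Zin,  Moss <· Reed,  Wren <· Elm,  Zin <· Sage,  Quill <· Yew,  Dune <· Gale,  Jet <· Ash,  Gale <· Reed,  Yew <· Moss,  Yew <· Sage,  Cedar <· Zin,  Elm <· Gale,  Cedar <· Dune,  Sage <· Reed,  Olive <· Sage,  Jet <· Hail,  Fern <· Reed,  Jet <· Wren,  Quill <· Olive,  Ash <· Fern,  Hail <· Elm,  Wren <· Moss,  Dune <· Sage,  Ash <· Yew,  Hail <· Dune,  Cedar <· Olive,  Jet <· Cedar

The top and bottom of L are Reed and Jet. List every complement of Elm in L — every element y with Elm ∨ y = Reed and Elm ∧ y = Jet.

Need y with Elm ∨ y = Reed and Elm ∧ y = Jet.
Checking each element gives: Ash, Fern, Olive, Quill, Yew, Zin.

Ash, Fern, Olive, Quill, Yew, Zin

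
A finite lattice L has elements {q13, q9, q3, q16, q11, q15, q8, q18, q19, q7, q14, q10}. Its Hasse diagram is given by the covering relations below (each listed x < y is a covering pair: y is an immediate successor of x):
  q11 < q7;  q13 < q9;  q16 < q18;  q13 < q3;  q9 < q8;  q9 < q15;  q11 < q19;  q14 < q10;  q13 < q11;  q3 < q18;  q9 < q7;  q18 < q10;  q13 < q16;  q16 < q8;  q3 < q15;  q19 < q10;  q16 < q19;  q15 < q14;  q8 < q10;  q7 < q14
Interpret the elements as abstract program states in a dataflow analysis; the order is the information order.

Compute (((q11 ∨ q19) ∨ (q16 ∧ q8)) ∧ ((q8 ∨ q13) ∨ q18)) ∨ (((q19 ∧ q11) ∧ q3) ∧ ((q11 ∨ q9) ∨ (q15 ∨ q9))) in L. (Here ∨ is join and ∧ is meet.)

q11 ∨ q19 = q19
q16 ∧ q8 = q16
q19 ∨ q16 = q19
q8 ∨ q13 = q8
q8 ∨ q18 = q10
q19 ∧ q10 = q19
q19 ∧ q11 = q11
q11 ∧ q3 = q13
q11 ∨ q9 = q7
q15 ∨ q9 = q15
q7 ∨ q15 = q14
q13 ∧ q14 = q13
q19 ∨ q13 = q19

q19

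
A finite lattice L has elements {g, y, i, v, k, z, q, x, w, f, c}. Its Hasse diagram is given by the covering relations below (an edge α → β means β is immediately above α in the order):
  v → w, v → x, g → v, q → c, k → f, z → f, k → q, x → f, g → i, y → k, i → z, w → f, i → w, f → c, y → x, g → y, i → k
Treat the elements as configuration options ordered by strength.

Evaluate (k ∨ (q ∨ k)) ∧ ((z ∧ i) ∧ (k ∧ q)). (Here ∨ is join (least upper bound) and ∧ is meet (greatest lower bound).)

q ∨ k = q
k ∨ q = q
z ∧ i = i
k ∧ q = k
i ∧ k = i
q ∧ i = i

i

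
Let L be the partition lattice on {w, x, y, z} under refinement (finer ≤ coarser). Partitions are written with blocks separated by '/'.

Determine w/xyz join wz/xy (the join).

The join of w/xyz and wz/xy merges any blocks that overlap across the partitions, giving wxyz.

wxyz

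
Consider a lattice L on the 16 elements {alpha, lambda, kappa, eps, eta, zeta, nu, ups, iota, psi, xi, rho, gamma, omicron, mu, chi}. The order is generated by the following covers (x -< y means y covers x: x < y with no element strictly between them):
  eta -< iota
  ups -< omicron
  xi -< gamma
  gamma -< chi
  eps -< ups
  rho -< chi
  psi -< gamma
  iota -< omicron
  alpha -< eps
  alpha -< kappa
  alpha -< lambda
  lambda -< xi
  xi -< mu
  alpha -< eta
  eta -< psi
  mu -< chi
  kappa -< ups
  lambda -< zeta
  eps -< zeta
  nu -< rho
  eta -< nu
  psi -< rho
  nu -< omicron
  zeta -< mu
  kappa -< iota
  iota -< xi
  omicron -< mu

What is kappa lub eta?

iota

Common upper bounds of {kappa, eta}: chi, gamma, iota, mu, omicron, xi.
The least among these is iota.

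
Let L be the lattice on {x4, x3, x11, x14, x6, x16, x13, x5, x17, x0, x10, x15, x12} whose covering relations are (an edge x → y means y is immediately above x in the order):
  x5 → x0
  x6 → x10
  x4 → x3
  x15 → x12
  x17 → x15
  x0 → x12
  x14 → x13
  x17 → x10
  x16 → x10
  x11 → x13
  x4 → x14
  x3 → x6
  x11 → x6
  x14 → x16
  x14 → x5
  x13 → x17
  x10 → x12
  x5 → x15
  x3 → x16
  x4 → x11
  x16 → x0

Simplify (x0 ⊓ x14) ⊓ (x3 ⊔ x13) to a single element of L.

x0 ∧ x14 = x14
x3 ∨ x13 = x10
x14 ∧ x10 = x14

x14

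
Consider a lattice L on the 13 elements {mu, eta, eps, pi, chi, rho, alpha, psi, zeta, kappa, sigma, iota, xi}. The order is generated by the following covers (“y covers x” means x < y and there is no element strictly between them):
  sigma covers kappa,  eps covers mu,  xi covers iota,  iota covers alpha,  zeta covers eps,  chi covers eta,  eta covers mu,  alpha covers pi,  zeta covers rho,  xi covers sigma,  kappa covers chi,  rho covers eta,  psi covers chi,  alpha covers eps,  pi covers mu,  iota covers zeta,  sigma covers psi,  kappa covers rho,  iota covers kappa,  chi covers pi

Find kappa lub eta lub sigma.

sigma

Common upper bounds of {kappa, eta, sigma}: sigma, xi.
The least among these is sigma.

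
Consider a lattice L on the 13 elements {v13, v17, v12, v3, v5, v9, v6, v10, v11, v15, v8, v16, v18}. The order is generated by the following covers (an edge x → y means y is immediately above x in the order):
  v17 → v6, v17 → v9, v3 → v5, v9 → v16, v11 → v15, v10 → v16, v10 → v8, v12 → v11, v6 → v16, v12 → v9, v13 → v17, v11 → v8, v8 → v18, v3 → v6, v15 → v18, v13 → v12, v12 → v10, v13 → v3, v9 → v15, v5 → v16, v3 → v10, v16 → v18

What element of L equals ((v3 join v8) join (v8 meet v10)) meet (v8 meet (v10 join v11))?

v3 ∨ v8 = v8
v8 ∧ v10 = v10
v8 ∨ v10 = v8
v10 ∨ v11 = v8
v8 ∧ v8 = v8
v8 ∧ v8 = v8

v8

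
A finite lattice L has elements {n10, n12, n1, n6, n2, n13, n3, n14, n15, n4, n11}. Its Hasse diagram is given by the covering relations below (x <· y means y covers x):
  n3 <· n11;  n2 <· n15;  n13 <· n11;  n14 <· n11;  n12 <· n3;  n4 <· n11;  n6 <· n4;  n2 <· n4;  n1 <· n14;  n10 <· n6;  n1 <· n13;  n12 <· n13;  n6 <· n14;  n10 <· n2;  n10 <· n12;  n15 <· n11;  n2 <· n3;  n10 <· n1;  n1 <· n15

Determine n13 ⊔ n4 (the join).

Common upper bounds of {n13, n4}: n11.
The least among these is n11.

n11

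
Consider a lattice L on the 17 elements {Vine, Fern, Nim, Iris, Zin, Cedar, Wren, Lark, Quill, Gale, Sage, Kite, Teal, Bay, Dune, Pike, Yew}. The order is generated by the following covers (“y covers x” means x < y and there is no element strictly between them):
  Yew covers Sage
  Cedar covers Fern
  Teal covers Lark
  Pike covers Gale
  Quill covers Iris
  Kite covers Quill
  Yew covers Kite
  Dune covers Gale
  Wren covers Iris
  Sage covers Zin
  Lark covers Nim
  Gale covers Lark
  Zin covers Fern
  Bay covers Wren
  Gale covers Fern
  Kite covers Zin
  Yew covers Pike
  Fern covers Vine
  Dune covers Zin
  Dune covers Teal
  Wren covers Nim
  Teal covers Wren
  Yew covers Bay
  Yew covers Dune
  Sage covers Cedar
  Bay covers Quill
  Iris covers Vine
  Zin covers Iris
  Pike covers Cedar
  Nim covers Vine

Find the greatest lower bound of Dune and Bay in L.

Wren

Common lower bounds of {Dune, Bay}: Iris, Nim, Vine, Wren.
The greatest among these is Wren.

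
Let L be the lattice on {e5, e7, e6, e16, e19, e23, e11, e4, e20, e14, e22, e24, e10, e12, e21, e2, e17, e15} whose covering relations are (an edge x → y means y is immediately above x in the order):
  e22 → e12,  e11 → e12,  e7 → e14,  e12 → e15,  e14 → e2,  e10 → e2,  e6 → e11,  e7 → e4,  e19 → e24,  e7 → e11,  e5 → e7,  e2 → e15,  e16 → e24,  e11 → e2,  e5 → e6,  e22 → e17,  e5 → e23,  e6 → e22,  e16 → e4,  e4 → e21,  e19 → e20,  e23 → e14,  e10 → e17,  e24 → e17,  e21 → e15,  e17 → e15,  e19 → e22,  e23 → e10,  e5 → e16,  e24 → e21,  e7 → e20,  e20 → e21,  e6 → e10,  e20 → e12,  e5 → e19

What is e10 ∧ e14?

Common lower bounds of {e10, e14}: e23, e5.
The greatest among these is e23.

e23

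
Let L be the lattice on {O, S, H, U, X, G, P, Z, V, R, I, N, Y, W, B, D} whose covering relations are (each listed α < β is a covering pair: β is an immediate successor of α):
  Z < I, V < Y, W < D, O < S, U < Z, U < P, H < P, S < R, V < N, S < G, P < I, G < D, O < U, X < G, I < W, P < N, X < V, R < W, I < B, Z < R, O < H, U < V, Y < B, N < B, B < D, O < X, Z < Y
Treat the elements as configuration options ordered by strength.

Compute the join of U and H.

Common upper bounds of {U, H}: B, D, I, N, P, W.
The least among these is P.

P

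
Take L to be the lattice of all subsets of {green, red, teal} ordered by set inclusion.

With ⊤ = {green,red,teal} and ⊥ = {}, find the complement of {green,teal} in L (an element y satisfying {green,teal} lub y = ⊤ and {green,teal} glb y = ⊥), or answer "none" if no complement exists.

{red}

Need y with {green,teal} ∨ y = {green,red,teal} and {green,teal} ∧ y = {}.
Checking each element gives: {red}.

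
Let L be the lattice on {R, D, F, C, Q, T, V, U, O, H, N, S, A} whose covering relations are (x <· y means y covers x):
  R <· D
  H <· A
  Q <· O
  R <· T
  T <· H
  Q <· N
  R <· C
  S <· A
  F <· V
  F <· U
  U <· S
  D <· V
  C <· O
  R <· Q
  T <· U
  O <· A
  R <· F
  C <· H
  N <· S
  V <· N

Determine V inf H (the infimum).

Common lower bounds of {V, H}: R.
The greatest among these is R.

R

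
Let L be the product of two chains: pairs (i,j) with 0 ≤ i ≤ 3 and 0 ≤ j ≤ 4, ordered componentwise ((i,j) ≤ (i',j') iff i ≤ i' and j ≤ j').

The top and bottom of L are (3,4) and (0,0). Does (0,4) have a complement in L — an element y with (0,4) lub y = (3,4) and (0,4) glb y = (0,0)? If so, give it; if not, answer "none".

(3,0)

Need y with (0,4) ∨ y = (3,4) and (0,4) ∧ y = (0,0).
Checking each element gives: (3,0).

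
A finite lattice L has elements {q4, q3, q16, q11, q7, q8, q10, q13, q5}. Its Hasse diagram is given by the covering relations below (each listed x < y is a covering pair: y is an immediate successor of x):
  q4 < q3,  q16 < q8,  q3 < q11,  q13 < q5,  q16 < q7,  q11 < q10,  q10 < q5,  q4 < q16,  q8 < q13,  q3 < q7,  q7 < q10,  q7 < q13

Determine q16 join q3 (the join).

Common upper bounds of {q16, q3}: q10, q13, q5, q7.
The least among these is q7.

q7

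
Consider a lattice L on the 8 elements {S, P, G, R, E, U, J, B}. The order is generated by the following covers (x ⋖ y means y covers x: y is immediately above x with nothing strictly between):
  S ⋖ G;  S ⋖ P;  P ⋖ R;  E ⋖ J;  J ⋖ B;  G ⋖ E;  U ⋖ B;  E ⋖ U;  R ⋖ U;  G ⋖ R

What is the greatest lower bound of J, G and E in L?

G

Common lower bounds of {J, G, E}: G, S.
The greatest among these is G.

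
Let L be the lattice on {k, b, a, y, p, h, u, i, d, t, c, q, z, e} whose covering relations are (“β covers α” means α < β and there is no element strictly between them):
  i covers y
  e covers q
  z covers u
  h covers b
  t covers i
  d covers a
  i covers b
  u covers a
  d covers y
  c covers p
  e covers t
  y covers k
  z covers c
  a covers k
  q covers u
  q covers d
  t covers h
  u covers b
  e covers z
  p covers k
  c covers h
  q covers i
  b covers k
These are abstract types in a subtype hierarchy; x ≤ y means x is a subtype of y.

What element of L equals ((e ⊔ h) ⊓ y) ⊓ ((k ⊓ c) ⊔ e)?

e ∨ h = e
e ∧ y = y
k ∧ c = k
k ∨ e = e
y ∧ e = y

y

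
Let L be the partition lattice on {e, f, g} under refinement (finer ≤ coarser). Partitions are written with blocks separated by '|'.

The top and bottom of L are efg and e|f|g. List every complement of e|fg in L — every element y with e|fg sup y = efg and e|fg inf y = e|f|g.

Need y with e|fg ∨ y = efg and e|fg ∧ y = e|f|g.
Checking each element gives: ef|g, eg|f.

ef|g, eg|f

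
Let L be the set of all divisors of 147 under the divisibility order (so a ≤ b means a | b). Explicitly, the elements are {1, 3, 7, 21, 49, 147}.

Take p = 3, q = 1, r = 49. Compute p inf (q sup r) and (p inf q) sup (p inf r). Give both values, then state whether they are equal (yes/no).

q sup r = 49, so p inf (q sup r) = 3 inf 49 = 1.
p inf q = 1 and p inf r = 1, so (p inf q) sup (p inf r) = 1 sup 1 = 1.
Equal: yes.

1; 1; yes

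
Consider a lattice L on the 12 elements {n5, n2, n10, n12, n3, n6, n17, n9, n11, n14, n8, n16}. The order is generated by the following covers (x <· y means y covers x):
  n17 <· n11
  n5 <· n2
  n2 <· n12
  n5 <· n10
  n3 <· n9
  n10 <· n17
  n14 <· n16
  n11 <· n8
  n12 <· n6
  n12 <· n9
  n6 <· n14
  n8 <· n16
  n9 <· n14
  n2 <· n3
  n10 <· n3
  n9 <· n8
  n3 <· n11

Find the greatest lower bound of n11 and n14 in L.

Common lower bounds of {n11, n14}: n10, n2, n3, n5.
The greatest among these is n3.

n3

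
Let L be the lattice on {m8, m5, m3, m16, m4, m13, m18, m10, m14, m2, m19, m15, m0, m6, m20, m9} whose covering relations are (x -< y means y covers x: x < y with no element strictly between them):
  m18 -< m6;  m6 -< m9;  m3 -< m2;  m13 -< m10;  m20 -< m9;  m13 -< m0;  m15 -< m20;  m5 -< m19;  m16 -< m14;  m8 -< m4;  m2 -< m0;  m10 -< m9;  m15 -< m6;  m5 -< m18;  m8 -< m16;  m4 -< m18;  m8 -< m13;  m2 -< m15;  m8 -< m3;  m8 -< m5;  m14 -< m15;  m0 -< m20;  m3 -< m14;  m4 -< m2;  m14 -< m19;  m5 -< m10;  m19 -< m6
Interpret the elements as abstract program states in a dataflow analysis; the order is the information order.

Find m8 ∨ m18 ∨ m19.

m6

Common upper bounds of {m8, m18, m19}: m6, m9.
The least among these is m6.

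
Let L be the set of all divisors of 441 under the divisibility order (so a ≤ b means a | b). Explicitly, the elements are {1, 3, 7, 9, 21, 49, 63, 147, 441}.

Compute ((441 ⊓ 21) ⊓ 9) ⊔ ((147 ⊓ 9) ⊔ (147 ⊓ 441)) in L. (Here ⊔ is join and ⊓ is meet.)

147

441 ∧ 21 = 21
21 ∧ 9 = 3
147 ∧ 9 = 3
147 ∧ 441 = 147
3 ∨ 147 = 147
3 ∨ 147 = 147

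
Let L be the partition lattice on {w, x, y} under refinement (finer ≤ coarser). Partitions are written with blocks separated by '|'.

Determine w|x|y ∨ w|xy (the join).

w|xy

The join of w|x|y and w|xy merges any blocks that overlap across the partitions, giving w|xy.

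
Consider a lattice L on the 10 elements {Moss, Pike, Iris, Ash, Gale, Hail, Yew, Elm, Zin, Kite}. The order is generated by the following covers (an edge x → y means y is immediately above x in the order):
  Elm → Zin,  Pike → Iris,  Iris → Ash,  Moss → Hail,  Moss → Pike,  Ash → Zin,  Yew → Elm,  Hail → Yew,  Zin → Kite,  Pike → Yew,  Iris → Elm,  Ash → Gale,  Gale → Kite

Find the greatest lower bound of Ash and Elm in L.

Iris

Common lower bounds of {Ash, Elm}: Iris, Moss, Pike.
The greatest among these is Iris.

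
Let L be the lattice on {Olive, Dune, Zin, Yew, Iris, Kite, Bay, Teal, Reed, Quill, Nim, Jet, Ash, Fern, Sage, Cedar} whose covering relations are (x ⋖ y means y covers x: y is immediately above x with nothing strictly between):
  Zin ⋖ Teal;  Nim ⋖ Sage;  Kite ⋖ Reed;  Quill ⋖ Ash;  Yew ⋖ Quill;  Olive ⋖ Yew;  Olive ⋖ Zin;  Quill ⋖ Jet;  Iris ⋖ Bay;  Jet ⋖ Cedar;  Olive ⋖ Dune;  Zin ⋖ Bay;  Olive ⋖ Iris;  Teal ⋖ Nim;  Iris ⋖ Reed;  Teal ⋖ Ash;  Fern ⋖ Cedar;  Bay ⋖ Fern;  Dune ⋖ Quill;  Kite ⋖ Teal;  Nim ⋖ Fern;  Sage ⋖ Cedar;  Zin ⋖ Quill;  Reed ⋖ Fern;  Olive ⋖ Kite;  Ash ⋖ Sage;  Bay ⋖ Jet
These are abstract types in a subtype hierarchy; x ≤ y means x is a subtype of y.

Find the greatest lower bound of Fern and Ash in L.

Common lower bounds of {Fern, Ash}: Kite, Olive, Teal, Zin.
The greatest among these is Teal.

Teal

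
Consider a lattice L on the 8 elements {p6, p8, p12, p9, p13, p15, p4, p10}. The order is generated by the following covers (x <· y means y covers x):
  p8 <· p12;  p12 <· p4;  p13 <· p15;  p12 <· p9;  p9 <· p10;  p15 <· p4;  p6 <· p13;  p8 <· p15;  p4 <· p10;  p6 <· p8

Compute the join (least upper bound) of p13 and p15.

p15

Common upper bounds of {p13, p15}: p10, p15, p4.
The least among these is p15.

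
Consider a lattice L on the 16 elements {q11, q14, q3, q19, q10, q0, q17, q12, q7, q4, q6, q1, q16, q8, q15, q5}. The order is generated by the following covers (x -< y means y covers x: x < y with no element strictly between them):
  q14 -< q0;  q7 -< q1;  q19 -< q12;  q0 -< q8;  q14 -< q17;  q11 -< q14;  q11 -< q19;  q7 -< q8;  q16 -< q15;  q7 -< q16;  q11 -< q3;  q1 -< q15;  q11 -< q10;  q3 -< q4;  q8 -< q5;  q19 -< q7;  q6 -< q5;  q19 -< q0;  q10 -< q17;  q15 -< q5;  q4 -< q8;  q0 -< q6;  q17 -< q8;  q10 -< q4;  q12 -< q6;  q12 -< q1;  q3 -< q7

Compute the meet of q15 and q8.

q7

Common lower bounds of {q15, q8}: q11, q19, q3, q7.
The greatest among these is q7.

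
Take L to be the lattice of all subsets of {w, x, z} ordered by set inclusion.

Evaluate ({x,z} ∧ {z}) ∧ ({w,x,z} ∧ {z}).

{x,z} ∧ {z} = {z}
{w,x,z} ∧ {z} = {z}
{z} ∧ {z} = {z}

{z}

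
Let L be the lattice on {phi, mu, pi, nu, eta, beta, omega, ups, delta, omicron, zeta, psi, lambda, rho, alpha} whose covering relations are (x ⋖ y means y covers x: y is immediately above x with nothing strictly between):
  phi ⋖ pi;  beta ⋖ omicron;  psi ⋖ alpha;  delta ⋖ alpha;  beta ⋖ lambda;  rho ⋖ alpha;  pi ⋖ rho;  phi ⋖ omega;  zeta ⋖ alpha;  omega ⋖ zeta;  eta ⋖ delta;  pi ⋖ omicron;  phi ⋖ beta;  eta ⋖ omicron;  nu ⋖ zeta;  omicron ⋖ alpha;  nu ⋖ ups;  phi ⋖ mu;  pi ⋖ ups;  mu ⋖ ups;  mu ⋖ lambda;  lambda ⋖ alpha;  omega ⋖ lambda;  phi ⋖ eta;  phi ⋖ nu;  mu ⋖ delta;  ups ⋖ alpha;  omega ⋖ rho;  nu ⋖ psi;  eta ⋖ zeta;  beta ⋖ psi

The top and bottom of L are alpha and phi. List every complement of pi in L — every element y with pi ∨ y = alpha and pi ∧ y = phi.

delta, lambda, psi, zeta

Need y with pi ∨ y = alpha and pi ∧ y = phi.
Checking each element gives: delta, lambda, psi, zeta.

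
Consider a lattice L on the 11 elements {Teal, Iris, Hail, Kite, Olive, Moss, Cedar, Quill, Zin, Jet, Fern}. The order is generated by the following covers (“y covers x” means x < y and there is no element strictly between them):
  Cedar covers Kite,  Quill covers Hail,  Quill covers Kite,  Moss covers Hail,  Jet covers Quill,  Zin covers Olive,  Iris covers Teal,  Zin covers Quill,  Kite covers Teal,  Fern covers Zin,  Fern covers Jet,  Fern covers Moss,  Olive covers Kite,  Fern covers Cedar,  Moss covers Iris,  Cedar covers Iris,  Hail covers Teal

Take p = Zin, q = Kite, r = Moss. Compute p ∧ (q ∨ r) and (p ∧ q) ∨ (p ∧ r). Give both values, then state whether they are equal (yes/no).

q ∨ r = Fern, so p ∧ (q ∨ r) = Zin ∧ Fern = Zin.
p ∧ q = Kite and p ∧ r = Hail, so (p ∧ q) ∨ (p ∧ r) = Kite ∨ Hail = Quill.
Equal: no.

Zin; Quill; no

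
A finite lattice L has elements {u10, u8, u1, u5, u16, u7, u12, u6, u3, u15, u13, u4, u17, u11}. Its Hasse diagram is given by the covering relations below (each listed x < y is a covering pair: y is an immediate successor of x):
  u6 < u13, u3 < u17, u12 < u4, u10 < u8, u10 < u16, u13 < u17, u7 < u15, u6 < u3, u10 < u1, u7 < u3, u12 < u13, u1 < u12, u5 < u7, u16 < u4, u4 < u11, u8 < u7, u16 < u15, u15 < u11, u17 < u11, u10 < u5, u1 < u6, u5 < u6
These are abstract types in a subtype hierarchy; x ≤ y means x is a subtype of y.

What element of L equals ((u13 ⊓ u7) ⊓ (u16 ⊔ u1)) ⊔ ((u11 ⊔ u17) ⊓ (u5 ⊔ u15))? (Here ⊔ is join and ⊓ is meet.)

u15

u13 ∧ u7 = u5
u16 ∨ u1 = u4
u5 ∧ u4 = u10
u11 ∨ u17 = u11
u5 ∨ u15 = u15
u11 ∧ u15 = u15
u10 ∨ u15 = u15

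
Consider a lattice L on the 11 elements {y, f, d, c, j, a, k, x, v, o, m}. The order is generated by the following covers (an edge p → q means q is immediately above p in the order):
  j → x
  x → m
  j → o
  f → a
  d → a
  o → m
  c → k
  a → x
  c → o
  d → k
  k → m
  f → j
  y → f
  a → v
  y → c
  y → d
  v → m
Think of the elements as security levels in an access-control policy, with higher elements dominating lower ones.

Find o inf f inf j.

Common lower bounds of {o, f, j}: f, y.
The greatest among these is f.

f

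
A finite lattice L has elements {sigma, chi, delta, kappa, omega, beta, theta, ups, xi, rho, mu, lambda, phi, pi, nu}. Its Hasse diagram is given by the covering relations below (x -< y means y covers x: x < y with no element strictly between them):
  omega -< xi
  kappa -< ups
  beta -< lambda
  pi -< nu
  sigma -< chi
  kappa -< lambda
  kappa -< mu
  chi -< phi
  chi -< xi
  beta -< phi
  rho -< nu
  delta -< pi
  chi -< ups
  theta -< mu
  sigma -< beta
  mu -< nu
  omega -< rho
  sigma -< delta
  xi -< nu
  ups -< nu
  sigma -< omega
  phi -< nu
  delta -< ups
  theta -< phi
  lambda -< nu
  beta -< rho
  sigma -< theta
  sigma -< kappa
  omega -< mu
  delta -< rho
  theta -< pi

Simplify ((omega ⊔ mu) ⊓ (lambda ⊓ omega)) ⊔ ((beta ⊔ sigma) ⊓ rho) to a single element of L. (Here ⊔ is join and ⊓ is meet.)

beta

omega ∨ mu = mu
lambda ∧ omega = sigma
mu ∧ sigma = sigma
beta ∨ sigma = beta
beta ∧ rho = beta
sigma ∨ beta = beta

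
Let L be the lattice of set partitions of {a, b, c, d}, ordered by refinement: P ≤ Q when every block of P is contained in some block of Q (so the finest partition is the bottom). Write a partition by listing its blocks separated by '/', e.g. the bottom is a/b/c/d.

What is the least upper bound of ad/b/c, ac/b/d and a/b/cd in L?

The join of ad/b/c, ac/b/d, a/b/cd merges any blocks that overlap across the partitions, giving acd/b.

acd/b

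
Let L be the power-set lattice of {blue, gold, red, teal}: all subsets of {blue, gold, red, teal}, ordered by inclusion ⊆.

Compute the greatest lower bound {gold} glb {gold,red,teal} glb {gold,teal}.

Under ⊆, meet is intersection: {gold} ∩ {gold,red,teal} ∩ {gold,teal} = {gold}.

{gold}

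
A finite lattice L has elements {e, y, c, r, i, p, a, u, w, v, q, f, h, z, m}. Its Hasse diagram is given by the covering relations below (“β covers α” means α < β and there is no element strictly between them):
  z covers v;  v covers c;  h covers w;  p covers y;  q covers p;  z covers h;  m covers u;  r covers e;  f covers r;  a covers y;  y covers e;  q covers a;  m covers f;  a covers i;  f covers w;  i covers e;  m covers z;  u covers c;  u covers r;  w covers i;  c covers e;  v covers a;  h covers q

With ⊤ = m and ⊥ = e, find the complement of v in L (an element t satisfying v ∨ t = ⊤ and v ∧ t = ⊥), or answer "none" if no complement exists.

Need t with v ∨ t = m and v ∧ t = e.
Checking each element gives: r.

r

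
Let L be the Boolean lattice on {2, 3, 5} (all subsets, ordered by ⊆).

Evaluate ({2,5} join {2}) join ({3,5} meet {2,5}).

{2,5}

{2,5} ∨ {2} = {2,5}
{3,5} ∧ {2,5} = {5}
{2,5} ∨ {5} = {2,5}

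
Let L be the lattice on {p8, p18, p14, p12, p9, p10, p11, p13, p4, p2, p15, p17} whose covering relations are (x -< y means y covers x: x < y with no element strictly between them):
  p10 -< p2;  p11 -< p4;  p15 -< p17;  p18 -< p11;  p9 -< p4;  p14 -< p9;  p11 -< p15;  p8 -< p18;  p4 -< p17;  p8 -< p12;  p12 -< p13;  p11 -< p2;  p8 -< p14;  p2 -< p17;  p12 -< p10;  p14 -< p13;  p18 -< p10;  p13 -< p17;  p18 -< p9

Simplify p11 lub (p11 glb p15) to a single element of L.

p11

p11 ∧ p15 = p11
p11 ∨ p11 = p11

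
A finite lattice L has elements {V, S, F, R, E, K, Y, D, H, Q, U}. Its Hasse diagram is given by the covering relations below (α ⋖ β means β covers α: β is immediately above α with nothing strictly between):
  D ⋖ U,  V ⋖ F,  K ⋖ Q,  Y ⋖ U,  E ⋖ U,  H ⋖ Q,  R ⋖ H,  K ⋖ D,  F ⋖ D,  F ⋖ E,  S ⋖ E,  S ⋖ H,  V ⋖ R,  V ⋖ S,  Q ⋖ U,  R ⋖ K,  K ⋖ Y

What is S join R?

H

Common upper bounds of {S, R}: H, Q, U.
The least among these is H.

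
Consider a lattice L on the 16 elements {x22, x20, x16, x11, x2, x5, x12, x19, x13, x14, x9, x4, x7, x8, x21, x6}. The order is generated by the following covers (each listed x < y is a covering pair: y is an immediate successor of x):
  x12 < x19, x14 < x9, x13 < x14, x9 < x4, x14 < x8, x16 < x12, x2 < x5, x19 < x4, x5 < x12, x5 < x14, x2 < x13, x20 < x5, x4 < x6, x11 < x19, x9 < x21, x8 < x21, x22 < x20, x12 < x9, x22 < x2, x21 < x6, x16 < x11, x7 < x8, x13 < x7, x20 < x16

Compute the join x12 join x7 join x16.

x21

Common upper bounds of {x12, x7, x16}: x21, x6.
The least among these is x21.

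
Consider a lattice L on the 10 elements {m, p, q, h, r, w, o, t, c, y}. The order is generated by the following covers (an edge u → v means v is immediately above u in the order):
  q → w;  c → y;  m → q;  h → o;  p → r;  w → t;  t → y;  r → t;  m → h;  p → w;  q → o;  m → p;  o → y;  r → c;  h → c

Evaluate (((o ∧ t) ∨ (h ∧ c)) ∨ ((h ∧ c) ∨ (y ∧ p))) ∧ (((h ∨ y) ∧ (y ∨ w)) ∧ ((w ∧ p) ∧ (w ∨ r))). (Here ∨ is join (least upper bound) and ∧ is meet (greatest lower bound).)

o ∧ t = q
h ∧ c = h
q ∨ h = o
h ∧ c = h
y ∧ p = p
h ∨ p = c
o ∨ c = y
h ∨ y = y
y ∨ w = y
y ∧ y = y
w ∧ p = p
w ∨ r = t
p ∧ t = p
y ∧ p = p
y ∧ p = p

p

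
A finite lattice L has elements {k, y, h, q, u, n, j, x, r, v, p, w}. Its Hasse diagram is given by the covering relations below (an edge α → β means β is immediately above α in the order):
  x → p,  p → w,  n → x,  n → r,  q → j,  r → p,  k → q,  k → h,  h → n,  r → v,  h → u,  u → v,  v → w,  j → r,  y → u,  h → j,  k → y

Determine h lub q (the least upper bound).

j

Common upper bounds of {h, q}: j, p, r, v, w.
The least among these is j.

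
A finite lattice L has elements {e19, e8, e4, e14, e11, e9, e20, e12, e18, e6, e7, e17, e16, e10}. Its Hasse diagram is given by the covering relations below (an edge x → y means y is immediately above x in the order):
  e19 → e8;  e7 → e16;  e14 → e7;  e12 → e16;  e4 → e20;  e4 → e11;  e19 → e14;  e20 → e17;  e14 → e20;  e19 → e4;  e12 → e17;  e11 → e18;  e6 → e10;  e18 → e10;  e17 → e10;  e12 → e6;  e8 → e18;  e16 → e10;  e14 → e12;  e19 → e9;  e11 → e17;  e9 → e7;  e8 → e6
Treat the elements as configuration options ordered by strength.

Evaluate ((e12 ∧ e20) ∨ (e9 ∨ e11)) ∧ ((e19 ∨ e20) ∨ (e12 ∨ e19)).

e12 ∧ e20 = e14
e9 ∨ e11 = e10
e14 ∨ e10 = e10
e19 ∨ e20 = e20
e12 ∨ e19 = e12
e20 ∨ e12 = e17
e10 ∧ e17 = e17

e17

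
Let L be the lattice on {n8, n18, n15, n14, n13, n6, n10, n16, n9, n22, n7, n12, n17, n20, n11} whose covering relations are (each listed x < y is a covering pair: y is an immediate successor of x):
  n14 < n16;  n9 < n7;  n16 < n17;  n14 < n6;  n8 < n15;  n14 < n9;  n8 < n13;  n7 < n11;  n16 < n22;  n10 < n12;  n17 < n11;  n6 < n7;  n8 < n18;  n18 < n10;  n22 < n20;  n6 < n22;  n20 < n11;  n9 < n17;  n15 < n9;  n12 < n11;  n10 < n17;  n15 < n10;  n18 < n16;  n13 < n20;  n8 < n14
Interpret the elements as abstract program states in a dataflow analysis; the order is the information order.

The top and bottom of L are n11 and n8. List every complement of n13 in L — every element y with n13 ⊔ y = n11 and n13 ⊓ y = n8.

Need y with n13 ∨ y = n11 and n13 ∧ y = n8.
Checking each element gives: n10, n12, n15, n17, n7, n9.

n10, n12, n15, n17, n7, n9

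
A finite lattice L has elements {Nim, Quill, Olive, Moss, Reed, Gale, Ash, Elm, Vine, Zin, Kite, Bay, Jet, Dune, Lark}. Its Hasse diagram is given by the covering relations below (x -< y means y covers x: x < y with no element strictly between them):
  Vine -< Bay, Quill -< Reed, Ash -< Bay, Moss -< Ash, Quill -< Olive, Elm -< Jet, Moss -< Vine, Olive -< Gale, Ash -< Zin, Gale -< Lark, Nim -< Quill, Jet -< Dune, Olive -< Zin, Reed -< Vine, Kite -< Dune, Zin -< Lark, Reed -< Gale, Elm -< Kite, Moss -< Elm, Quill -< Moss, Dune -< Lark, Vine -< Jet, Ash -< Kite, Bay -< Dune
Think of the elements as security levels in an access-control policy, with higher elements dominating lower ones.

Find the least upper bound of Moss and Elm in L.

Common upper bounds of {Moss, Elm}: Dune, Elm, Jet, Kite, Lark.
The least among these is Elm.

Elm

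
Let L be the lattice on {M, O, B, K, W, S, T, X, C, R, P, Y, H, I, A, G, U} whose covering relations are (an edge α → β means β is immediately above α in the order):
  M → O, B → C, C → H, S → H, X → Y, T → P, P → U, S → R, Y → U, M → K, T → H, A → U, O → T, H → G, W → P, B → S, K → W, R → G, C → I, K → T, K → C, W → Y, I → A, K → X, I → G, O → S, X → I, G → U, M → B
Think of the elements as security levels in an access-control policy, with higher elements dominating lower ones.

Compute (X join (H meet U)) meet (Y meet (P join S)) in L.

X

H ∧ U = H
X ∨ H = G
P ∨ S = U
Y ∧ U = Y
G ∧ Y = X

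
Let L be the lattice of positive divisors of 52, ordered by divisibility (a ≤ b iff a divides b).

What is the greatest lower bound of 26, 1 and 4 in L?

Common lower bounds of {26, 1, 4}: 1.
The greatest among these is 1.

1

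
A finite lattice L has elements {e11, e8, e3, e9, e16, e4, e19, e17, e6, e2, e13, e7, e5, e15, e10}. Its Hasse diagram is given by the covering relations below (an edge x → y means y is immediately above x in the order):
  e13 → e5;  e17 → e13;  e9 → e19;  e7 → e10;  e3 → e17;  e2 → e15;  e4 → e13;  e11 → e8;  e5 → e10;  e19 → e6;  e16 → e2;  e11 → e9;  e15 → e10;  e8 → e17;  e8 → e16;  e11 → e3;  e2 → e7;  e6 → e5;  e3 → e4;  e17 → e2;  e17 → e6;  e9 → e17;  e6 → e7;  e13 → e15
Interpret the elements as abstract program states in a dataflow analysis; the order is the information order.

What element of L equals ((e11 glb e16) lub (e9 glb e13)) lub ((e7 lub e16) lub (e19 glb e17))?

e7

e11 ∧ e16 = e11
e9 ∧ e13 = e9
e11 ∨ e9 = e9
e7 ∨ e16 = e7
e19 ∧ e17 = e9
e7 ∨ e9 = e7
e9 ∨ e7 = e7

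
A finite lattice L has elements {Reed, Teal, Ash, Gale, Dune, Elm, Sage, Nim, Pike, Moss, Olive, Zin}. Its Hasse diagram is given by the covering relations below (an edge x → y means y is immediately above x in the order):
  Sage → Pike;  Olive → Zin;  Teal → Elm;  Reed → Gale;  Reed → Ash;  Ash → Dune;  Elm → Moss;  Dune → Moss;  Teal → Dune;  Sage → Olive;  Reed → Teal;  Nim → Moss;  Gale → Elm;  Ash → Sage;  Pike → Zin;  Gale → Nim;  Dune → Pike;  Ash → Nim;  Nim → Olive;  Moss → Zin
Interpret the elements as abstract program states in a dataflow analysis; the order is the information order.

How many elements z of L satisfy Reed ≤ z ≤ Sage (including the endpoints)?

The interval [Reed, Sage] = {Ash, Reed, Sage}, which has 3 elements.

3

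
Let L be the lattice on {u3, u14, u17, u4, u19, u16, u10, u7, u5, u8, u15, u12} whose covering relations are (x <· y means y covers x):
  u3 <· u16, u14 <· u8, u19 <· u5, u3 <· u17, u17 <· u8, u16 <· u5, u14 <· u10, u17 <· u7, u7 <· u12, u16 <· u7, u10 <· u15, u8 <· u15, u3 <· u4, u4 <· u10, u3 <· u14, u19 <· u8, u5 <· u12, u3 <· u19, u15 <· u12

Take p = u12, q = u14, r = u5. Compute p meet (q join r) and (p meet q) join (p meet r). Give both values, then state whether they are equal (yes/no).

q join r = u12, so p meet (q join r) = u12 meet u12 = u12.
p meet q = u14 and p meet r = u5, so (p meet q) join (p meet r) = u14 join u5 = u12.
Equal: yes.

u12; u12; yes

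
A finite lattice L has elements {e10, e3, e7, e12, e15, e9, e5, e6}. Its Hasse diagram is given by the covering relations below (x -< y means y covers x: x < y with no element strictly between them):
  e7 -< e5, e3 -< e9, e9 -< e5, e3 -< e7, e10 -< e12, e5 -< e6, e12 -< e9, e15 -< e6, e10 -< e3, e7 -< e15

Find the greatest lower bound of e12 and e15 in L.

e10

Common lower bounds of {e12, e15}: e10.
The greatest among these is e10.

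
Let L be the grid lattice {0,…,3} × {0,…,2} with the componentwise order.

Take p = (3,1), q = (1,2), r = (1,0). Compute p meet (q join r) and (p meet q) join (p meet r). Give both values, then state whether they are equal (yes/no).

q join r = (1,2), so p meet (q join r) = (3,1) meet (1,2) = (1,1).
p meet q = (1,1) and p meet r = (1,0), so (p meet q) join (p meet r) = (1,1) join (1,0) = (1,1).
Equal: yes.

(1,1); (1,1); yes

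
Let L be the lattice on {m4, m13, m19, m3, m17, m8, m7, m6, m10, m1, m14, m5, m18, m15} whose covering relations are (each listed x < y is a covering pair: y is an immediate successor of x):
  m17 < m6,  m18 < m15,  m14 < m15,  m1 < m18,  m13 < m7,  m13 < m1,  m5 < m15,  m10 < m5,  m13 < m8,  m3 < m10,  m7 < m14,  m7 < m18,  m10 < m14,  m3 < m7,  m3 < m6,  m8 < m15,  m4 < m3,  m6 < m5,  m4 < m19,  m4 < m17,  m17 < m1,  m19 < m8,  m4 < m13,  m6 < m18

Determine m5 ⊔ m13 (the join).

m15

Common upper bounds of {m5, m13}: m15.
The least among these is m15.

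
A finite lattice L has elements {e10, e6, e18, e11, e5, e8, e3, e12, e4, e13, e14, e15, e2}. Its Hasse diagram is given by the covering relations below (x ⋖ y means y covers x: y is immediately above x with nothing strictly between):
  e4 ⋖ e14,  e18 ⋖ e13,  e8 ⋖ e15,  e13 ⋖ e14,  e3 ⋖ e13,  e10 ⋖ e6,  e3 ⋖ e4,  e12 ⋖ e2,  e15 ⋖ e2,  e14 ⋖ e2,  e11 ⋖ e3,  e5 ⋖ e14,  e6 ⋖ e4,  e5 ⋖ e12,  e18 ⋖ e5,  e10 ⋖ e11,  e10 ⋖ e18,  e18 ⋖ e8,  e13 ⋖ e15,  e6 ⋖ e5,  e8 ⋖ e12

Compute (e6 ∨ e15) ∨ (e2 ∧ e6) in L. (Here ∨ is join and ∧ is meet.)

e2

e6 ∨ e15 = e2
e2 ∧ e6 = e6
e2 ∨ e6 = e2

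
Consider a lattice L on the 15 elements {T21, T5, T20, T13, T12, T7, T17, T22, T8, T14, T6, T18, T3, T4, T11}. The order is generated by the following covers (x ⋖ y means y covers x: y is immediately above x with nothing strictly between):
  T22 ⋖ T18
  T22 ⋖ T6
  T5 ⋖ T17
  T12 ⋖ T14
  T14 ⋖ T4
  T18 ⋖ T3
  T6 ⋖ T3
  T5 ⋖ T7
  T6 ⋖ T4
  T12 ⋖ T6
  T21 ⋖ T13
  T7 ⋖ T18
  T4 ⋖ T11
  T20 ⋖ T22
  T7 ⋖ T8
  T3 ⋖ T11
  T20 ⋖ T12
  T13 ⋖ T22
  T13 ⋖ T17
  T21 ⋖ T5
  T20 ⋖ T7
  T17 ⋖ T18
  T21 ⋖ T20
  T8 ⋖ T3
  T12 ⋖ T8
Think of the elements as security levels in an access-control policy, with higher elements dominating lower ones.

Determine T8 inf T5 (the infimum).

T5

Common lower bounds of {T8, T5}: T21, T5.
The greatest among these is T5.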